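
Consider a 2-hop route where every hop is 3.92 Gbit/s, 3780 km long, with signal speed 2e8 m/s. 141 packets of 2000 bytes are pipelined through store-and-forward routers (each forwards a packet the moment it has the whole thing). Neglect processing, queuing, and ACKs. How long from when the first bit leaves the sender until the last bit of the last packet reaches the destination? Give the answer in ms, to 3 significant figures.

38.4 ms

Per-hop transmission t_tx = L/R = 16000/3920000000 = 0.00408163 ms.
Per-hop propagation t_prop = 3780000/200000000 = 18.9 ms.
Pipeline fill: first packet needs 2·t_tx to clear all hops; remaining 140 packets each add one t_tx.
Total = (2+141-1)·t_tx + 2·t_prop = 142·0.00408163 + 2·18.9 = 38.4 ms.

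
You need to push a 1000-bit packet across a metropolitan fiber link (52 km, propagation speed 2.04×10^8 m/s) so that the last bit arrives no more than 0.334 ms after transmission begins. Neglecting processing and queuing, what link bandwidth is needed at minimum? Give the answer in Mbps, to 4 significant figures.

Propagation delay = 52000 / 204000000 = 0.254902 ms.
Transmission budget = 0.334 − 0.254902 = 0.079098 ms.
R ≥ L / t_tx = 1000 bits / 7.9098e-05 s = 12.64 Mbps.

12.64 Mbps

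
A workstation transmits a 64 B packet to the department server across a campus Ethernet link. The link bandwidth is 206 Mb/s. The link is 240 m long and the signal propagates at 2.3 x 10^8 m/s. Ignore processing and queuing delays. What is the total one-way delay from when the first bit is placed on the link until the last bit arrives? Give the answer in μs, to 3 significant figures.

3.53 μs

L = 64 × 8 = 512 bits.
Transmission delay = L/R = 512 / 206000000 = 2.48544 μs.
Propagation delay = d/s = 240 m / 2.3e+08 m/s = 1.04348 μs.
Total = 3.53 μs.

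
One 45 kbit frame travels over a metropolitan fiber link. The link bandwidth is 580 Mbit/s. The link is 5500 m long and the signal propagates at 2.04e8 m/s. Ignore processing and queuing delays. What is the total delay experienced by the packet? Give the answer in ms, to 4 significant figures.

L = 45000 bits.
Transmission delay = L/R = 45000 / 580000000 = 0.0775862 ms.
Propagation delay = d/s = 5500 m / 204000000 m/s = 0.0269608 ms.
Total = 0.1045 ms.

0.1045 ms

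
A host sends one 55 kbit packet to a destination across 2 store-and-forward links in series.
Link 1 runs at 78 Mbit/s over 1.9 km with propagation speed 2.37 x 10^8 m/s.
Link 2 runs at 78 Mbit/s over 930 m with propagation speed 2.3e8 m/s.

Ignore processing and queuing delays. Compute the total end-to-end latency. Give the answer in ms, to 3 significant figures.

L = 55000 bits.
Transmission delay per hop = L/R = 55000/78000000 = 0.705128 ms; 2 hops → 1.41026 ms.
Propagation delays (d/s per hop): 0.00801688, 0.00404348 ms; sum = 0.0120604 ms.
End-to-end = 1.42 ms.

1.42 ms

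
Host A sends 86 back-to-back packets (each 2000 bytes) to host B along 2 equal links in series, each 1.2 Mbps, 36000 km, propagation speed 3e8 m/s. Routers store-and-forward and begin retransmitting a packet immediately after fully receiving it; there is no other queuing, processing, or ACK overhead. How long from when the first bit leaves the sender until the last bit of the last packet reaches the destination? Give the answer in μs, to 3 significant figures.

Per-hop transmission t_tx = L/R = 16000/1200000 = 13333.3 μs.
Per-hop propagation t_prop = 36000000/300000000 = 120000 μs.
Pipeline fill: first packet needs 2·t_tx to clear all hops; remaining 85 packets each add one t_tx.
Total = (2+86-1)·t_tx + 2·t_prop = 87·13333.3 + 2·120000 = 1400000 μs.

1400000 μs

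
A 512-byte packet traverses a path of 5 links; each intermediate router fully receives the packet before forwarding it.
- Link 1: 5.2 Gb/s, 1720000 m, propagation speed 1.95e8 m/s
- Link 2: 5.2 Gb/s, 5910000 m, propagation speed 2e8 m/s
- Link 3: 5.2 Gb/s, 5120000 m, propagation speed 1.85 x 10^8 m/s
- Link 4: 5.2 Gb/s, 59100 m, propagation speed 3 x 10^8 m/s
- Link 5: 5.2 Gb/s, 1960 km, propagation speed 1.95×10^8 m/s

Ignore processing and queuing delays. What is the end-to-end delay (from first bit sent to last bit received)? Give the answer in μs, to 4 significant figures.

76300 μs

L = 512 × 8 = 4096 bits.
Transmission delay per hop = L/R = 4096/5200000000 = 0.787692 μs; 5 hops → 3.93846 μs.
Propagation delays (d/s per hop): 8820.51, 29550, 27675.7, 197, 10051.3 μs; sum = 76294.5 μs.
End-to-end = 76300 μs.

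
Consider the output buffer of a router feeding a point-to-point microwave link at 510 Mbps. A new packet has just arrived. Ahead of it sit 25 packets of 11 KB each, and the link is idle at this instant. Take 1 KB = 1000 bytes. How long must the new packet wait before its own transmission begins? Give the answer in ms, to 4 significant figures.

Each queued packet: L/R = 88000/510000000 = 0.172549 ms.
25 queued → 4.31373 ms.
Queuing delay = 4.314 ms.

4.314 ms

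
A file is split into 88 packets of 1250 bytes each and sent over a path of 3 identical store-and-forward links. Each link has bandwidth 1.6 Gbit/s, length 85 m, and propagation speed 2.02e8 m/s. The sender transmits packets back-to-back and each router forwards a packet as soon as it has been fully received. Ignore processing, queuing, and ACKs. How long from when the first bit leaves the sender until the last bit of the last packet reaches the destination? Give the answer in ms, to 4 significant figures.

Per-hop transmission t_tx = L/R = 10000/1600000000 = 0.00625 ms.
Per-hop propagation t_prop = 85/202000000 = 0.000420792 ms.
Pipeline fill: first packet needs 3·t_tx to clear all hops; remaining 87 packets each add one t_tx.
Total = (3+88-1)·t_tx + 3·t_prop = 90·0.00625 + 3·0.000420792 = 0.5638 ms.

0.5638 ms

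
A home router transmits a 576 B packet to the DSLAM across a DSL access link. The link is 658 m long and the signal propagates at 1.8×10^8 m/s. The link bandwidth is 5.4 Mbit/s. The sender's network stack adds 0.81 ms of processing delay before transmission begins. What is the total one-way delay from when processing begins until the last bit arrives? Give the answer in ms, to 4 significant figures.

L = 576 × 8 = 4608 bits.
Transmission delay = L/R = 4608 / 5400000 = 0.853333 ms.
Propagation delay = d/s = 658 m / 180000000 m/s = 0.00365556 ms.
Plus processing delay 0.81 ms = 0.81 ms.
Total = 1.667 ms.

1.667 ms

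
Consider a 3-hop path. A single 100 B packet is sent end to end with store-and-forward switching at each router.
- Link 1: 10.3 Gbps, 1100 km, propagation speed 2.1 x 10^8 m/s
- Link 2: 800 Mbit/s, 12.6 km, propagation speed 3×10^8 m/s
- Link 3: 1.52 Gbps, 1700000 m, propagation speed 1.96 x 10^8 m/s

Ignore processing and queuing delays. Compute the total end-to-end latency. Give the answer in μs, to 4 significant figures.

L = 100 × 8 = 800 bits.
Transmission delays (L/R per hop): 0.0776699, 1, 0.526316 μs; sum = 1.60399 μs.
Propagation delays (d/s per hop): 5238.1, 42, 8673.47 μs; sum = 13953.6 μs.
End-to-end = 13960 μs.

13960 μs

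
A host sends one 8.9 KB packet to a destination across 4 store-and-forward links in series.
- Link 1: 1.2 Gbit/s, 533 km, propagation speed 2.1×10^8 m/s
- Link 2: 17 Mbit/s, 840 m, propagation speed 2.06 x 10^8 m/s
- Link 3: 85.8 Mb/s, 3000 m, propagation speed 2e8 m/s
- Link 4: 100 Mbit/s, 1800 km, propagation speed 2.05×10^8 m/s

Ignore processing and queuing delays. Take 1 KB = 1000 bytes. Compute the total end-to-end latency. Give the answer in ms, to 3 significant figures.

L = 71200 bits.
Transmission delays (L/R per hop): 0.0593333, 4.18824, 0.829837, 0.712 ms; sum = 5.78941 ms.
Propagation delays (d/s per hop): 2.5381, 0.00407767, 0.015, 8.78049 ms; sum = 11.3377 ms.
End-to-end = 17.1 ms.

17.1 ms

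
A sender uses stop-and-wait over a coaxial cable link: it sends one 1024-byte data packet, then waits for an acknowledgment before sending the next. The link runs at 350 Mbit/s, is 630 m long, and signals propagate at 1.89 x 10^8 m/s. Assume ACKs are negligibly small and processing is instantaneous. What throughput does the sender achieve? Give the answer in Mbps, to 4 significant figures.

t_tx = L/R = 8192/350000000 = 2.34057e-05 s.
t_prop = 630/189000000 = 3.33333e-06 s; RTT = 6.66667e-06 s.
Cycle = t_tx + RTT = 3.00724e-05 s.
Throughput = L / cycle = 8192 / 3.00724e-05 = 272.4 Mbps.

272.4 Mbps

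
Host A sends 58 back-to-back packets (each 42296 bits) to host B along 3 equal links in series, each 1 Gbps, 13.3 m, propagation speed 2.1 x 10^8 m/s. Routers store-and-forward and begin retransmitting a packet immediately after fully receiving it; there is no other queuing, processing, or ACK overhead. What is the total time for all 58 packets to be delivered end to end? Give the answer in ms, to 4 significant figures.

Per-hop transmission t_tx = L/R = 42296/1000000000 = 0.042296 ms.
Per-hop propagation t_prop = 13.3/210000000 = 6.33333e-05 ms.
Pipeline fill: first packet needs 3·t_tx to clear all hops; remaining 57 packets each add one t_tx.
Total = (3+58-1)·t_tx + 3·t_prop = 60·0.042296 + 3·6.33333e-05 = 2.538 ms.

2.538 ms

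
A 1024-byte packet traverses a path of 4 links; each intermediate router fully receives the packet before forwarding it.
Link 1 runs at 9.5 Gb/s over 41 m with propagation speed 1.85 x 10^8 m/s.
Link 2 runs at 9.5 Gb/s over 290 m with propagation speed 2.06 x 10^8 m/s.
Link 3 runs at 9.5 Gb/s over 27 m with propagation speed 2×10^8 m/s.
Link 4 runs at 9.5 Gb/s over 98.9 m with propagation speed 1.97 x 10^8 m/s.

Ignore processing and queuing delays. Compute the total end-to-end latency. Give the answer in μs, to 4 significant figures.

L = 1024 × 8 = 8192 bits.
Transmission delay per hop = L/R = 8192/9500000000 = 0.862316 μs; 4 hops → 3.44926 μs.
Propagation delays (d/s per hop): 0.221622, 1.40777, 0.135, 0.50203 μs; sum = 2.26642 μs.
End-to-end = 5.716 μs.

5.716 μs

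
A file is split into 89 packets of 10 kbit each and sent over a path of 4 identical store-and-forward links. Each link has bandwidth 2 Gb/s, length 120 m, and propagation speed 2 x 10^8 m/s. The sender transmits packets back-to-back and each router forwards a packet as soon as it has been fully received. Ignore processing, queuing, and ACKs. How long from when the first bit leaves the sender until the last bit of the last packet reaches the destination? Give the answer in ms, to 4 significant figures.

0.4624 ms

Per-hop transmission t_tx = L/R = 10000/2000000000 = 0.005 ms.
Per-hop propagation t_prop = 120/200000000 = 0.0006 ms.
Pipeline fill: first packet needs 4·t_tx to clear all hops; remaining 88 packets each add one t_tx.
Total = (4+89-1)·t_tx + 4·t_prop = 92·0.005 + 4·0.0006 = 0.4624 ms.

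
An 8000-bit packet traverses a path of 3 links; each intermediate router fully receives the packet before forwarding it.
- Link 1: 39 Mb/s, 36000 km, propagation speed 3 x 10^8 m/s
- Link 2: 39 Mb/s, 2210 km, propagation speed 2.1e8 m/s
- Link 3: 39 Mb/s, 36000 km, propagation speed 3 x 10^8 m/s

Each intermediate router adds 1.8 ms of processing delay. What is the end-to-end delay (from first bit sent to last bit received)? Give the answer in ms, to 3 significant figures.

Transmission delay per hop = L/R = 8000/39000000 = 0.205128 ms; 3 hops → 0.615385 ms.
Propagation delays (d/s per hop): 120, 10.5238, 120 ms; sum = 250.524 ms.
Processing at 2 router(s): 2 × 1.8 ms = 3.6 ms.
End-to-end = 255 ms.

255 ms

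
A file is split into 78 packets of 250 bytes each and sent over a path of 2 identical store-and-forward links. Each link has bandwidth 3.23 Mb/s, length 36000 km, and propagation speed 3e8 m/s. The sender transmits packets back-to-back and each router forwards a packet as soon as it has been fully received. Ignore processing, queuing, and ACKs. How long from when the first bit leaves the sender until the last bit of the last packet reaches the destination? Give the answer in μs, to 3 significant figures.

289000 μs

Per-hop transmission t_tx = L/R = 2000/3230000 = 619.195 μs.
Per-hop propagation t_prop = 36000000/300000000 = 120000 μs.
Pipeline fill: first packet needs 2·t_tx to clear all hops; remaining 77 packets each add one t_tx.
Total = (2+78-1)·t_tx + 2·t_prop = 79·619.195 + 2·120000 = 289000 μs.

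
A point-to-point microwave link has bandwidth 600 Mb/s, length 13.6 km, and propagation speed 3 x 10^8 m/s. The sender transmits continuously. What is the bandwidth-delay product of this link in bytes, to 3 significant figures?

Propagation delay = 13600 / 300000000 = 4.53333e-05 s.
BDP = R × t_prop = 600000000 × 4.53333e-05 = 27200 bits.
In bytes: 27200/8 = 3400 bytes.

3400 bytes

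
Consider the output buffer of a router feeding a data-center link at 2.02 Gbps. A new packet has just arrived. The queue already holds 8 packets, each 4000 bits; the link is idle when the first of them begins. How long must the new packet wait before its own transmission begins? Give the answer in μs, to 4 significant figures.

Each queued packet: L/R = 4000/2020000000 = 1.9802 μs.
8 queued → 15.8416 μs.
Queuing delay = 15.84 μs.

15.84 μs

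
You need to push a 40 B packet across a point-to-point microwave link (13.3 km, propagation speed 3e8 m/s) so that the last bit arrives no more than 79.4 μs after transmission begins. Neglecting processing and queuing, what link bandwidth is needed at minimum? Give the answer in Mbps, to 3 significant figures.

L = 320 bits.
Propagation delay = 13300 / 300000000 = 44.3333 μs.
Transmission budget = 79.4 − 44.3333 = 35.0667 μs.
R ≥ L / t_tx = 320 bits / 3.50667e-05 s = 9.13 Mbps.

9.13 Mbps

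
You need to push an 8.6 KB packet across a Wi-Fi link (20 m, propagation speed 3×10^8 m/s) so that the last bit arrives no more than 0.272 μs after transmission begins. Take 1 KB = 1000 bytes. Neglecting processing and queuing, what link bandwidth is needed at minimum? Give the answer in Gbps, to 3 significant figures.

L = 68800 bits.
Propagation delay = 20 / 300000000 = 0.0666667 μs.
Transmission budget = 0.272 − 0.0666667 = 0.205333 μs.
R ≥ L / t_tx = 68800 bits / 2.05333e-07 s = 335 Gbps.

335 Gbps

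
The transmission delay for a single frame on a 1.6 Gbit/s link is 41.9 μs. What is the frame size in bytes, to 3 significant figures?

8380 bytes

L = R × t_tx = 1600000000 b/s × 4.19e-05 s = 67040 bits.
In bytes: 67040 / 8 = 8380 bytes.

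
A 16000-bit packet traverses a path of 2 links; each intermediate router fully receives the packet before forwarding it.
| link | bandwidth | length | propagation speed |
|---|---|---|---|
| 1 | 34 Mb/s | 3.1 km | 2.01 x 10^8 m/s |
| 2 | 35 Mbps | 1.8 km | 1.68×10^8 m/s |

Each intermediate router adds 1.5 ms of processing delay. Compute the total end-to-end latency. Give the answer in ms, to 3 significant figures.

2.45 ms

Transmission delays (L/R per hop): 0.470588, 0.457143 ms; sum = 0.927731 ms.
Propagation delays (d/s per hop): 0.0154229, 0.0107143 ms; sum = 0.0261372 ms.
Processing at 1 router(s): 1 × 1.5 ms = 1.5 ms.
End-to-end = 2.45 ms.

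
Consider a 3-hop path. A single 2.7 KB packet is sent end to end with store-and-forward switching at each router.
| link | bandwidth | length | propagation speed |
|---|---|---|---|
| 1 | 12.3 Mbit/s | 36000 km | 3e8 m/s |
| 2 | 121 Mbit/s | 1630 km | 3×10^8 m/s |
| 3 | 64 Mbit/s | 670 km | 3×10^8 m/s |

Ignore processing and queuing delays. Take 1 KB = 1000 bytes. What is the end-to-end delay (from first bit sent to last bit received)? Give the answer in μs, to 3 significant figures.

130000 μs

L = 21600 bits.
Transmission delays (L/R per hop): 1756.1, 178.512, 337.5 μs; sum = 2272.11 μs.
Propagation delays (d/s per hop): 120000, 5433.33, 2233.33 μs; sum = 127667 μs.
End-to-end = 130000 μs.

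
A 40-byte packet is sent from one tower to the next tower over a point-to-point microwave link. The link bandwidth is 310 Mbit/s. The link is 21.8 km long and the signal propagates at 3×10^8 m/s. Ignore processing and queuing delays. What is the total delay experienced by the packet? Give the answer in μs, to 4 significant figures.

L = 40 × 8 = 320 bits.
Transmission delay = L/R = 320 / 310000000 = 1.03226 μs.
Propagation delay = d/s = 21800 m / 300000000 m/s = 72.6667 μs.
Total = 73.70 μs.

73.70 μs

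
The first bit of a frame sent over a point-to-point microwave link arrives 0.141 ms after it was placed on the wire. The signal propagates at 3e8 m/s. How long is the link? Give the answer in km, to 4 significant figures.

d = s × t_prop = 300000000 × 0.000141 = 42.30 km.

42.30 km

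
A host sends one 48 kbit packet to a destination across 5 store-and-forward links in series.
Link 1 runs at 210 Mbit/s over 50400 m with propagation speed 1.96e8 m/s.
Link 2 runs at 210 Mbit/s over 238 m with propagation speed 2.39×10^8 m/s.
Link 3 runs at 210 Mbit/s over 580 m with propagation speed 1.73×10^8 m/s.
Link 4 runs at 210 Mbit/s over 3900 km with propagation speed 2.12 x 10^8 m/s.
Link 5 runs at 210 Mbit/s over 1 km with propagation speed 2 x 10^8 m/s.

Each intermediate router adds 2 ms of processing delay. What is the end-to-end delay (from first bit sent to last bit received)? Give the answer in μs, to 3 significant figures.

L = 48000 bits.
Transmission delay per hop = L/R = 48000/210000000 = 228.571 μs; 5 hops → 1142.86 μs.
Propagation delays (d/s per hop): 257.143, 0.995816, 3.3526, 18396.2, 5 μs; sum = 18662.7 μs.
Processing at 4 router(s): 4 × 2 ms = 8000 μs.
End-to-end = 27800 μs.

27800 μs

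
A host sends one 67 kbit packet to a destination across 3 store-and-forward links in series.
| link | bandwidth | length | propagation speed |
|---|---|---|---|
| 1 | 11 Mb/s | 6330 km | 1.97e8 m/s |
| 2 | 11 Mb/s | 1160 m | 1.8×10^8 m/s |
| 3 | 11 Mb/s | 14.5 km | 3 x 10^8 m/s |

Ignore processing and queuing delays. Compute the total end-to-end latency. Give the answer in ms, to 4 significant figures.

50.46 ms

L = 67000 bits.
Transmission delay per hop = L/R = 67000/11000000 = 6.09091 ms; 3 hops → 18.2727 ms.
Propagation delays (d/s per hop): 32.132, 0.00644444, 0.0483333 ms; sum = 32.1868 ms.
End-to-end = 50.46 ms.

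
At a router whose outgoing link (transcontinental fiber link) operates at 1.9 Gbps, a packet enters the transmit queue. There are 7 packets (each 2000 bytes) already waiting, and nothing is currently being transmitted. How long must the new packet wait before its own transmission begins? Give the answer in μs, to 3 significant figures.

Each queued packet: L/R = 16000/1900000000 = 8.42105 μs.
7 queued → 58.9474 μs.
Queuing delay = 58.9 μs.

58.9 μs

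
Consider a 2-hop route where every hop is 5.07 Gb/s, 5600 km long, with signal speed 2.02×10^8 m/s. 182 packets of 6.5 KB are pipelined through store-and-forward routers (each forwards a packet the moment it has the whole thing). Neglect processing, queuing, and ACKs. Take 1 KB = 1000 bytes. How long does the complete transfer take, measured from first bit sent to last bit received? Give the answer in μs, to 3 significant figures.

Per-hop transmission t_tx = L/R = 52000/5070000000 = 10.2564 μs.
Per-hop propagation t_prop = 5600000/202000000 = 27722.8 μs.
Pipeline fill: first packet needs 2·t_tx to clear all hops; remaining 181 packets each add one t_tx.
Total = (2+182-1)·t_tx + 2·t_prop = 183·10.2564 + 2·27722.8 = 57300 μs.

57300 μs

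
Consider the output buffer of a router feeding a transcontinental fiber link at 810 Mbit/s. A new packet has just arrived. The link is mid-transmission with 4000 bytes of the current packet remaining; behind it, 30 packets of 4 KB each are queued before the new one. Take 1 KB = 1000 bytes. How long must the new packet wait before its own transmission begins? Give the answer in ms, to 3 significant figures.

1.22 ms

Each queued packet: L/R = 32000/810000000 = 0.0395062 ms.
30 queued → 1.18519 ms.
Plus remaining 32000 bits of current packet: 0.0395062 ms.
Queuing delay = 1.22 ms.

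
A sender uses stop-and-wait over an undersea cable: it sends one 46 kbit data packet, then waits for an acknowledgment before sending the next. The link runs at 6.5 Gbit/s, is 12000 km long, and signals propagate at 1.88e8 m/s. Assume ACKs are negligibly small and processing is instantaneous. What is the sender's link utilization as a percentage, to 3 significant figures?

0.00554 %

t_tx = L/R = 46000/6500000000 = 7.07692e-06 s.
t_prop = 12000000/188000000 = 0.0638298 s; RTT = 0.12766 s.
Cycle = t_tx + RTT = 0.127667 s.
Utilization = t_tx / cycle = 7.07692e-06/0.127667 = 0.00554 %.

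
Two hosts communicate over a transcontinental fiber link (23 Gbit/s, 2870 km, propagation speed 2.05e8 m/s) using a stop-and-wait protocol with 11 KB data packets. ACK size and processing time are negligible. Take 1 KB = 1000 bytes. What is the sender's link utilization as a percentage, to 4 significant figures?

t_tx = L/R = 88000/23000000000 = 3.82609e-06 s.
t_prop = 2870000/2.05e+08 = 0.014 s; RTT = 0.028 s.
Cycle = t_tx + RTT = 0.0280038 s.
Utilization = t_tx / cycle = 3.82609e-06/0.0280038 = 0.01366 %.

0.01366 %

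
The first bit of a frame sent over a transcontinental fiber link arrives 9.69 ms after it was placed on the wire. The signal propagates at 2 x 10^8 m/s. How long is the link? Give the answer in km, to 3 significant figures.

1940 km

d = s × t_prop = 200000000 × 0.00969 = 1940 km.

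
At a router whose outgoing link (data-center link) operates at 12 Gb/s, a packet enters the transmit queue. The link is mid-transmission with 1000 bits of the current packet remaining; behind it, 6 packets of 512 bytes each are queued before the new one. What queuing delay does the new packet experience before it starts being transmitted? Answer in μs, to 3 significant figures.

Each queued packet: L/R = 4096/12000000000 = 0.341333 μs.
6 queued → 2.048 μs.
Plus remaining 1000 bits of current packet: 0.0833333 μs.
Queuing delay = 2.13 μs.

2.13 μs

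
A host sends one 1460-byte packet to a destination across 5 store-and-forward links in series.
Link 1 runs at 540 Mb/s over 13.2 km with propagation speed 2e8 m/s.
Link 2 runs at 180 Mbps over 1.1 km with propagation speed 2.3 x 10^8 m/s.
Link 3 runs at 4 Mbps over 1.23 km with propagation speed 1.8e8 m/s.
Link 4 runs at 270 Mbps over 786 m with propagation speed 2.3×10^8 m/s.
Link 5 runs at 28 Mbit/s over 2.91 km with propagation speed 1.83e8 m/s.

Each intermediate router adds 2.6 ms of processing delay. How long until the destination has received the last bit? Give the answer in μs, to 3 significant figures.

L = 1460 × 8 = 11680 bits.
Transmission delays (L/R per hop): 21.6296, 64.8889, 2920, 43.2593, 417.143 μs; sum = 3466.92 μs.
Propagation delays (d/s per hop): 66, 4.78261, 6.83333, 3.41739, 15.9016 μs; sum = 96.935 μs.
Processing at 4 router(s): 4 × 2.6 ms = 10400 μs.
End-to-end = 14000 μs.

14000 μs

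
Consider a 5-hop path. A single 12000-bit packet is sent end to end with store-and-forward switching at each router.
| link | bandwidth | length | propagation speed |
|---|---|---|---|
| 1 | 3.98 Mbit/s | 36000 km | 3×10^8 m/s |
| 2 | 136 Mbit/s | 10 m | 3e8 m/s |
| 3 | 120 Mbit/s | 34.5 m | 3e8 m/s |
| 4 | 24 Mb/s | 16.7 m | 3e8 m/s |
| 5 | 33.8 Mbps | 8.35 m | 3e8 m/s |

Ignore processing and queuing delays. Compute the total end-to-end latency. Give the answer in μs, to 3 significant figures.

124000 μs

Transmission delays (L/R per hop): 3015.08, 88.2353, 100, 500, 355.03 μs; sum = 4058.34 μs.
Propagation delays (d/s per hop): 120000, 0.0333333, 0.115, 0.0556667, 0.0278333 μs; sum = 120000 μs.
End-to-end = 124000 μs.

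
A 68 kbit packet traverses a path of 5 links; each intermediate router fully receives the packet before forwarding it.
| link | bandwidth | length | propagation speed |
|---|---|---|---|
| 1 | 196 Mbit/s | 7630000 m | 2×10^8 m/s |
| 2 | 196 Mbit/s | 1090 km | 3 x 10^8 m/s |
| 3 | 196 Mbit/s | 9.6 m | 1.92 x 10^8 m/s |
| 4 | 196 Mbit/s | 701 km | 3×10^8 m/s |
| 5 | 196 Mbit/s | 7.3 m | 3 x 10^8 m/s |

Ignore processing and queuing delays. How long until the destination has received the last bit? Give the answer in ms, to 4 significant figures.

L = 68000 bits.
Transmission delay per hop = L/R = 68000/196000000 = 0.346939 ms; 5 hops → 1.73469 ms.
Propagation delays (d/s per hop): 38.15, 3.63333, 5e-05, 2.33667, 2.43333e-05 ms; sum = 44.1201 ms.
End-to-end = 45.85 ms.

45.85 ms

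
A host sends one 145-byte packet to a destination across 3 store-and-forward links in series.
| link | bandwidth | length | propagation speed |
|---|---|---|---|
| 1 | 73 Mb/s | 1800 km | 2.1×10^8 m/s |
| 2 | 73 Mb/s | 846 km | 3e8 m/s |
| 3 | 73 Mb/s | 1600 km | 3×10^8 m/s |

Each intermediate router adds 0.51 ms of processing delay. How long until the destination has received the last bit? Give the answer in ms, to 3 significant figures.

17.8 ms

L = 145 × 8 = 1160 bits.
Transmission delay per hop = L/R = 1160/73000000 = 0.0158904 ms; 3 hops → 0.0476712 ms.
Propagation delays (d/s per hop): 8.57143, 2.82, 5.33333 ms; sum = 16.7248 ms.
Processing at 2 router(s): 2 × 0.51 ms = 1.02 ms.
End-to-end = 17.8 ms.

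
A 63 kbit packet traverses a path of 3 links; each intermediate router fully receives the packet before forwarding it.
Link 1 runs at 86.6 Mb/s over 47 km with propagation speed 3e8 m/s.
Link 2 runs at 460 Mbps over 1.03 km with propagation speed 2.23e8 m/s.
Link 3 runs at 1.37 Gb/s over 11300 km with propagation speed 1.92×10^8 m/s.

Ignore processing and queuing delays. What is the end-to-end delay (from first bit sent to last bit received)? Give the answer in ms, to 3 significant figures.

L = 63000 bits.
Transmission delays (L/R per hop): 0.727483, 0.136957, 0.0459854 ms; sum = 0.910425 ms.
Propagation delays (d/s per hop): 0.156667, 0.00461883, 58.8542 ms; sum = 59.0155 ms.
End-to-end = 59.9 ms.

59.9 ms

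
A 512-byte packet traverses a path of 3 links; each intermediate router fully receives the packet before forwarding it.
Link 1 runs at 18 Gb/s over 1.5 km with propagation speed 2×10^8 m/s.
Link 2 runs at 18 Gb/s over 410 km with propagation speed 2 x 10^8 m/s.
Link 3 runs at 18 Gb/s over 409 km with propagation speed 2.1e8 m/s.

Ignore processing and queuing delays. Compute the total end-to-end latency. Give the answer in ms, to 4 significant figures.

L = 512 × 8 = 4096 bits.
Transmission delay per hop = L/R = 4096/18000000000 = 0.000227556 ms; 3 hops → 0.000682667 ms.
Propagation delays (d/s per hop): 0.0075, 2.05, 1.94762 ms; sum = 4.00512 ms.
End-to-end = 4.006 ms.

4.006 ms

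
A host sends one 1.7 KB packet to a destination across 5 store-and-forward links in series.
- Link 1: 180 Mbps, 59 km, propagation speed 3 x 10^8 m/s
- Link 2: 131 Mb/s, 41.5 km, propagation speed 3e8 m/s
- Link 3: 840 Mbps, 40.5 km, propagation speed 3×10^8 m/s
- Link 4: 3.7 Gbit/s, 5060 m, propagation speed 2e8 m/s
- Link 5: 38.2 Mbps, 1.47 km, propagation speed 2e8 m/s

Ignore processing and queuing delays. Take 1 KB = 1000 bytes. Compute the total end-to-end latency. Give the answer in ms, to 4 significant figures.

1.058 ms

L = 13600 bits.
Transmission delays (L/R per hop): 0.0755556, 0.103817, 0.0161905, 0.00367568, 0.356021 ms; sum = 0.555259 ms.
Propagation delays (d/s per hop): 0.196667, 0.138333, 0.135, 0.0253, 0.00735 ms; sum = 0.50265 ms.
End-to-end = 1.058 ms.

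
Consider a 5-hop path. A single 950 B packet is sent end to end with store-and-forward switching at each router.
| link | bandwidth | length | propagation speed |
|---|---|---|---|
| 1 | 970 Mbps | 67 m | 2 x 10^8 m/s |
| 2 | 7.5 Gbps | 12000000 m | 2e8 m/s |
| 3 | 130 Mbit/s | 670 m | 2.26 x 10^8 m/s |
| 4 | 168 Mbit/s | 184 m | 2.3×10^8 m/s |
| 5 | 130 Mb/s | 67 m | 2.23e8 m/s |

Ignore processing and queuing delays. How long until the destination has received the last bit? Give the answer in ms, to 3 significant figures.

60.2 ms

L = 950 × 8 = 7600 bits.
Transmission delays (L/R per hop): 0.00783505, 0.00101333, 0.0584615, 0.0452381, 0.0584615 ms; sum = 0.17101 ms.
Propagation delays (d/s per hop): 0.000335, 60, 0.0029646, 0.0008, 0.000300448 ms; sum = 60.0044 ms.
End-to-end = 60.2 ms.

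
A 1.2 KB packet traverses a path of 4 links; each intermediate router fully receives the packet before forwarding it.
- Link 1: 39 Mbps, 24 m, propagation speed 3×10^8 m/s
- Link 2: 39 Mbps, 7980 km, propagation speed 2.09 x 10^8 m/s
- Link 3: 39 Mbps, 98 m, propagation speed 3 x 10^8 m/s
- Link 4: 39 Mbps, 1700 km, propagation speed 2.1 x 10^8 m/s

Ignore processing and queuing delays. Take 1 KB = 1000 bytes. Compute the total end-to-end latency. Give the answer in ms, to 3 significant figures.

47.3 ms

L = 9600 bits.
Transmission delay per hop = L/R = 9600/39000000 = 0.246154 ms; 4 hops → 0.984615 ms.
Propagation delays (d/s per hop): 8e-05, 38.1818, 0.000326667, 8.09524 ms; sum = 46.2775 ms.
End-to-end = 47.3 ms.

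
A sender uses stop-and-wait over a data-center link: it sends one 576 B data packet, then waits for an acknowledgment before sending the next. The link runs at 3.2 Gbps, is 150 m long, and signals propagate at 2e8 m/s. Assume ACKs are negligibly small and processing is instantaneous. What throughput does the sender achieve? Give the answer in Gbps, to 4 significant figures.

1.567 Gbps

t_tx = L/R = 4608/3200000000 = 1.44e-06 s.
t_prop = 150/200000000 = 7.5e-07 s; RTT = 1.5e-06 s.
Cycle = t_tx + RTT = 2.94e-06 s.
Throughput = L / cycle = 4608 / 2.94e-06 = 1.567 Gbps.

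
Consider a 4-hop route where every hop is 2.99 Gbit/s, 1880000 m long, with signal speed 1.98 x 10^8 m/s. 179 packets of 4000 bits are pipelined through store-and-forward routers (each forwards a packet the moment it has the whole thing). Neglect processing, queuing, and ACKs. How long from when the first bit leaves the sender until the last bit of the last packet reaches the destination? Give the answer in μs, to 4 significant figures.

Per-hop transmission t_tx = L/R = 4000/2990000000 = 1.33779 μs.
Per-hop propagation t_prop = 1880000/198000000 = 9494.95 μs.
Pipeline fill: first packet needs 4·t_tx to clear all hops; remaining 178 packets each add one t_tx.
Total = (4+179-1)·t_tx + 4·t_prop = 182·1.33779 + 4·9494.95 = 38220 μs.

38220 μs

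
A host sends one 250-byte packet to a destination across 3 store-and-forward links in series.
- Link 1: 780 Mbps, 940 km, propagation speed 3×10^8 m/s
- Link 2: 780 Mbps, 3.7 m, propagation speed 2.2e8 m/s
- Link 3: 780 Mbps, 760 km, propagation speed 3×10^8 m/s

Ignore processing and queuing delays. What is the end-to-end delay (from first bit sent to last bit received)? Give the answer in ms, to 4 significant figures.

5.674 ms

L = 250 × 8 = 2000 bits.
Transmission delay per hop = L/R = 2000/780000000 = 0.0025641 ms; 3 hops → 0.00769231 ms.
Propagation delays (d/s per hop): 3.13333, 1.68182e-05, 2.53333 ms; sum = 5.66668 ms.
End-to-end = 5.674 ms.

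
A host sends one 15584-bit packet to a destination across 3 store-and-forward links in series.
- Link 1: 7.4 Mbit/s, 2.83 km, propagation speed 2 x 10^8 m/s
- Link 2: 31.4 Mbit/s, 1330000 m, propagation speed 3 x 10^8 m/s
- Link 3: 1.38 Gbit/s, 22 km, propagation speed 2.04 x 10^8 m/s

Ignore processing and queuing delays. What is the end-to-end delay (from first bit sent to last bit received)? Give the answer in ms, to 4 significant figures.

7.169 ms

Transmission delays (L/R per hop): 2.10595, 0.496306, 0.0112928 ms; sum = 2.61354 ms.
Propagation delays (d/s per hop): 0.01415, 4.43333, 0.107843 ms; sum = 4.55533 ms.
End-to-end = 7.169 ms.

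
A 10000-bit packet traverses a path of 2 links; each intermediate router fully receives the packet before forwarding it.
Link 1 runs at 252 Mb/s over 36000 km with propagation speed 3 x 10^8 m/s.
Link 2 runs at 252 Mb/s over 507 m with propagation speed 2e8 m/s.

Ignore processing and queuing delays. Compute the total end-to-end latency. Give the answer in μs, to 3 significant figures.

Transmission delay per hop = L/R = 10000/252000000 = 39.6825 μs; 2 hops → 79.3651 μs.
Propagation delays (d/s per hop): 120000, 2.535 μs; sum = 120003 μs.
End-to-end = 120000 μs.

120000 μs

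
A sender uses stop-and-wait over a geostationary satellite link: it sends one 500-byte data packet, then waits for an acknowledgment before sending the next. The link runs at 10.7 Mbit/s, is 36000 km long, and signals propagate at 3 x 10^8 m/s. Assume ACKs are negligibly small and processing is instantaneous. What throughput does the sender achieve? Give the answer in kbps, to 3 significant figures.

16.6 kbps

t_tx = L/R = 4000/10700000 = 0.000373832 s.
t_prop = 36000000/300000000 = 0.12 s; RTT = 0.24 s.
Cycle = t_tx + RTT = 0.240374 s.
Throughput = L / cycle = 4000 / 0.240374 = 16.6 kbps.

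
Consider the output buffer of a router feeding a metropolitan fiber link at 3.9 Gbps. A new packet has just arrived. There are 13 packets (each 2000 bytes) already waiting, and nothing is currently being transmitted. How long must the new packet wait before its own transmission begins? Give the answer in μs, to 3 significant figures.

53.3 μs

Each queued packet: L/R = 16000/3900000000 = 4.10256 μs.
13 queued → 53.3333 μs.
Queuing delay = 53.3 μs.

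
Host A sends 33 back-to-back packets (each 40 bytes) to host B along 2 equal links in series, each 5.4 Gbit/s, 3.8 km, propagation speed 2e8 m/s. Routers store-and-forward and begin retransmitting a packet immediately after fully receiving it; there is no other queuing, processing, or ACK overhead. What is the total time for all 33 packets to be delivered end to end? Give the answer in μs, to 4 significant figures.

Per-hop transmission t_tx = L/R = 320/5400000000 = 0.0592593 μs.
Per-hop propagation t_prop = 3800/200000000 = 19 μs.
Pipeline fill: first packet needs 2·t_tx to clear all hops; remaining 32 packets each add one t_tx.
Total = (2+33-1)·t_tx + 2·t_prop = 34·0.0592593 + 2·19 = 40.01 μs.

40.01 μs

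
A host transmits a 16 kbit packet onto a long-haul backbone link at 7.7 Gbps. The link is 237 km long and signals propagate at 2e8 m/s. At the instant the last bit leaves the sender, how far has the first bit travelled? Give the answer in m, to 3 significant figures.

416 m

t_tx = L/R = 16000/7700000000 = 2.07792e-06 s.
Distance = s × t_tx = 200000000 × 2.07792e-06 = 416 m.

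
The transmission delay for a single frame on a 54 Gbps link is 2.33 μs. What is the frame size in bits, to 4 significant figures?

L = R × t_tx = 54000000000 b/s × 2.33e-06 s = 125820 bits.

125800 bits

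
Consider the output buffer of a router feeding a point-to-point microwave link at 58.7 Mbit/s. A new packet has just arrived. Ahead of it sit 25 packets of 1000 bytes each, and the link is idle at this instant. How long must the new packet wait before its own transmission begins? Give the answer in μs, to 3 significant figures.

Each queued packet: L/R = 8000/58700000 = 136.286 μs.
25 queued → 3407.16 μs.
Queuing delay = 3410 μs.

3410 μs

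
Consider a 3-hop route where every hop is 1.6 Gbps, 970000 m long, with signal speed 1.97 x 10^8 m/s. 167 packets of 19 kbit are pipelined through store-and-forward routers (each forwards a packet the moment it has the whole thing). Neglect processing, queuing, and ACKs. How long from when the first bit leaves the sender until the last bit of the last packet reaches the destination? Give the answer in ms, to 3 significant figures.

16.8 ms

Per-hop transmission t_tx = L/R = 19000/1600000000 = 0.011875 ms.
Per-hop propagation t_prop = 970000/197000000 = 4.92386 ms.
Pipeline fill: first packet needs 3·t_tx to clear all hops; remaining 166 packets each add one t_tx.
Total = (3+167-1)·t_tx + 3·t_prop = 169·0.011875 + 3·4.92386 = 16.8 ms.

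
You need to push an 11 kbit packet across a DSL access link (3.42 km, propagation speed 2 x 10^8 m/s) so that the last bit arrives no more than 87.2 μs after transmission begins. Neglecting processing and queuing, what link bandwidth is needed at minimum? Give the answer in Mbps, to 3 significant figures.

Propagation delay = 3420 / 200000000 = 17.1 μs.
Transmission budget = 87.2 − 17.1 = 70.1 μs.
R ≥ L / t_tx = 11000 bits / 7.01e-05 s = 157 Mbps.

157 Mbps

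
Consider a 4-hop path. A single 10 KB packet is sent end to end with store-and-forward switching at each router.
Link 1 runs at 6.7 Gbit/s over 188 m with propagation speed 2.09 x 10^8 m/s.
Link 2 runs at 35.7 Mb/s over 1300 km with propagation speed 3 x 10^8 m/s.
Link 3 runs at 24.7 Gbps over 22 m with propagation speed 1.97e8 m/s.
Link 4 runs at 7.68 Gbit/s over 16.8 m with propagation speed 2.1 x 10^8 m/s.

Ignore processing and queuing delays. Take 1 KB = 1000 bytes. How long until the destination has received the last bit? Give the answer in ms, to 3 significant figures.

6.60 ms

L = 80000 bits.
Transmission delays (L/R per hop): 0.0119403, 2.2409, 0.00323887, 0.0104167 ms; sum = 2.26649 ms.
Propagation delays (d/s per hop): 0.000899522, 4.33333, 0.000111675, 8e-05 ms; sum = 4.33442 ms.
End-to-end = 6.60 ms.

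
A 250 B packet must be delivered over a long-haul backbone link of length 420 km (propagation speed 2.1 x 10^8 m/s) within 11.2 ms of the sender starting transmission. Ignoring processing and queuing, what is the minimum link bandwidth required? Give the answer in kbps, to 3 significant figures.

L = 2000 bits.
Propagation delay = 420000 / 210000000 = 2 ms.
Transmission budget = 11.2 − 2 = 9.2 ms.
R ≥ L / t_tx = 2000 bits / 0.0092 s = 217 kbps.

217 kbps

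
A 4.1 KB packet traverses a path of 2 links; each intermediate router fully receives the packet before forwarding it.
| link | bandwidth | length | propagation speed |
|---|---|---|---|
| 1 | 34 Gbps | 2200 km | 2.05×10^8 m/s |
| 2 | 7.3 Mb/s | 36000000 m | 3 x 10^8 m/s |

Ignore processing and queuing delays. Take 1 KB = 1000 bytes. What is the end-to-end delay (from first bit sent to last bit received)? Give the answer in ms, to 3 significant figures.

135 ms

L = 32800 bits.
Transmission delays (L/R per hop): 0.000964706, 4.49315 ms; sum = 4.49412 ms.
Propagation delays (d/s per hop): 10.7317, 120 ms; sum = 130.732 ms.
End-to-end = 135 ms.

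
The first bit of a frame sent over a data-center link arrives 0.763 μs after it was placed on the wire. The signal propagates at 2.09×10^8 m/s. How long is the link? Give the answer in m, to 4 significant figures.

d = s × t_prop = 209000000 × 7.63e-07 = 159.5 m.

159.5 m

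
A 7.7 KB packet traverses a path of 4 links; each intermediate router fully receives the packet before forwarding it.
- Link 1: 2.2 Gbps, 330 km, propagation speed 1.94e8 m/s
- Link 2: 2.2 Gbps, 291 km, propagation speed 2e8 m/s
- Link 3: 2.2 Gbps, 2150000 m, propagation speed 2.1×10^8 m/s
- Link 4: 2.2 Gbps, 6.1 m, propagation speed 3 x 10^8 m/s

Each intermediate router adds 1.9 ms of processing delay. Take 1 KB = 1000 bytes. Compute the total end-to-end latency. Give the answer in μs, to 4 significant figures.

L = 61600 bits.
Transmission delay per hop = L/R = 61600/2200000000 = 28 μs; 4 hops → 112 μs.
Propagation delays (d/s per hop): 1701.03, 1455, 10238.1, 0.0203333 μs; sum = 13394.1 μs.
Processing at 3 router(s): 3 × 1.9 ms = 5700 μs.
End-to-end = 19210 μs.

19210 μs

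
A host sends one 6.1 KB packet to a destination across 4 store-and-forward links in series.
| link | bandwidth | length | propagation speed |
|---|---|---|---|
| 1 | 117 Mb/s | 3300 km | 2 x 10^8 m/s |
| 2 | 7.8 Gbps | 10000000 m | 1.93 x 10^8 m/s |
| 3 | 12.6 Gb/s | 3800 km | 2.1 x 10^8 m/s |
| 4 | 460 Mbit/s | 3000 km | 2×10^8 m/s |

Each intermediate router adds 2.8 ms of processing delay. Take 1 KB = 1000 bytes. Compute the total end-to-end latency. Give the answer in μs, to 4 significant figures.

110300 μs

L = 48800 bits.
Transmission delays (L/R per hop): 417.094, 6.25641, 3.87302, 106.087 μs; sum = 533.31 μs.
Propagation delays (d/s per hop): 16500, 51813.5, 18095.2, 15000 μs; sum = 101409 μs.
Processing at 3 router(s): 3 × 2.8 ms = 8400 μs.
End-to-end = 110300 μs.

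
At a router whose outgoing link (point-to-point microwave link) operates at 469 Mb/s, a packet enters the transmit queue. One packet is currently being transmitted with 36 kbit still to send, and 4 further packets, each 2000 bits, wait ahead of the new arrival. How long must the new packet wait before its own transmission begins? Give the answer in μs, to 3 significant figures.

93.8 μs

Each queued packet: L/R = 2000/469000000 = 4.26439 μs.
4 queued → 17.0576 μs.
Plus remaining 36000 bits of current packet: 76.7591 μs.
Queuing delay = 93.8 μs.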